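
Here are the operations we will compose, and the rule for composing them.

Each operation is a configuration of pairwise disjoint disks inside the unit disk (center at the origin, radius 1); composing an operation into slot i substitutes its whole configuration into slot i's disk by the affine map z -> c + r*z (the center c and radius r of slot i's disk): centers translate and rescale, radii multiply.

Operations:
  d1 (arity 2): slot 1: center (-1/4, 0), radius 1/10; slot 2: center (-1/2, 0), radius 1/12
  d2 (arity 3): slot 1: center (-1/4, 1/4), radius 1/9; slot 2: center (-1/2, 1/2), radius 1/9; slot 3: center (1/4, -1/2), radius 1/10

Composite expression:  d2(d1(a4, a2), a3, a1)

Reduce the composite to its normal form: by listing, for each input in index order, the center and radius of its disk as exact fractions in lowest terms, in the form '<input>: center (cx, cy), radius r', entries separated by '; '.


a1: center (1/4, -1/2), radius 1/10; a2: center (-11/36, 1/4), radius 1/108; a3: center (-1/2, 1/2), radius 1/9; a4: center (-5/18, 1/4), radius 1/90

Nesting under d2 composes maps z -> c + r*z down each a-path.
tracing a4 down its 2-map path: center (-5/18, 1/4), radius 1/90
tracing a2 down its 2-map path: center (-11/36, 1/4), radius 1/108
tracing a3 down its 1-map path: center (-1/2, 1/2), radius 1/9
tracing a1 down its 1-map path: center (1/4, -1/2), radius 1/10


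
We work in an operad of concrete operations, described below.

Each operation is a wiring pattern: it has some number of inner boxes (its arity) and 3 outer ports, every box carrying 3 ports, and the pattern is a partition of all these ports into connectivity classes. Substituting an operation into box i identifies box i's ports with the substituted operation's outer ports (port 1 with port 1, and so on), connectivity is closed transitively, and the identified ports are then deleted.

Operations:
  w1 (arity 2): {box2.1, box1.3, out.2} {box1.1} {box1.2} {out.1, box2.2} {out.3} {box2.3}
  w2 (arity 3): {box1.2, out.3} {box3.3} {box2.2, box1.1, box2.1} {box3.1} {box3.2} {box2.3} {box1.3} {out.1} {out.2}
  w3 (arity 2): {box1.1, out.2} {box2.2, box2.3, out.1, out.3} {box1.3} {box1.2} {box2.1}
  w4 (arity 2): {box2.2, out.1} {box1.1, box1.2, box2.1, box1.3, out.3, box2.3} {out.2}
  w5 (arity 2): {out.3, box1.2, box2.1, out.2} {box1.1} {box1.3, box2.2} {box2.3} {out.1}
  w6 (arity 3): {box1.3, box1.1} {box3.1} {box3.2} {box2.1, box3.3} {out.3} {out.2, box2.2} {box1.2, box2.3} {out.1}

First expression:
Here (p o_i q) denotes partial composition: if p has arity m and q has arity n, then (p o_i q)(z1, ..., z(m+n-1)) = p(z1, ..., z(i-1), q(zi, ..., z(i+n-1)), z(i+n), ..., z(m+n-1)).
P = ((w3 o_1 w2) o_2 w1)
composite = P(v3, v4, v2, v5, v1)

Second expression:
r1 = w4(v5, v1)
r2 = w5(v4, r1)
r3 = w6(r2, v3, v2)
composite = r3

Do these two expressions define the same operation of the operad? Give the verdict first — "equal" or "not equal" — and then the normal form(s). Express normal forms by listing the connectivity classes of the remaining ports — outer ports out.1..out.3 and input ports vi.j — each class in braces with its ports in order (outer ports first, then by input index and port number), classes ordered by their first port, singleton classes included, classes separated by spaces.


not equal; first: {out.1, out.3, v1.2, v1.3} {out.2} {v1.1} {v2.1, v2.2, v3.1, v4.3} {v2.3} {v3.2} {v3.3} {v4.1} {v4.2} {v5.1} {v5.2} {v5.3}; second: {out.1} {out.2, v3.2} {out.3} {v1.1, v1.3, v5.1, v5.2, v5.3} {v1.2, v3.3, v4.2} {v2.1} {v2.2} {v2.3, v3.1} {v4.1} {v4.3}

Normal form of the first expression: {out.1, out.3, v1.2, v1.3} {out.2} {v1.1} {v2.1, v2.2, v3.1, v4.3} {v2.3} {v3.2} {v3.3} {v4.1} {v4.2} {v5.1} {v5.2} {v5.3}
Normal form of the second expression: {out.1} {out.2, v3.2} {out.3} {v1.1, v1.3, v5.1, v5.2, v5.3} {v1.2, v3.3, v4.2} {v2.1} {v2.2} {v2.3, v3.1} {v4.1} {v4.3}
No match — not equal.


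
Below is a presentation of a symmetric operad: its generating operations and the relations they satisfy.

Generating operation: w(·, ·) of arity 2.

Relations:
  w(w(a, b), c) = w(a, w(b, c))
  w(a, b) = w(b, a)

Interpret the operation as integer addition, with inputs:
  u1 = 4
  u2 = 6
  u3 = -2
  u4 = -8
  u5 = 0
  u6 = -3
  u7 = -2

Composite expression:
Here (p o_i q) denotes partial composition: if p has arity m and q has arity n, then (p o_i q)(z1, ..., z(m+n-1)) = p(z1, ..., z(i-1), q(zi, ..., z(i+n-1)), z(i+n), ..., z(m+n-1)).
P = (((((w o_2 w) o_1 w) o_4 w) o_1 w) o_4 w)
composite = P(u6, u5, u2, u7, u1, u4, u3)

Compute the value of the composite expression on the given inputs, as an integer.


-5

w(u6, u5) = -3
w(w(u6, u5), u2) = 3
w(u7, u1) = 2
w(u4, u3) = -10
w(w(u7, u1), w(u4, u3)) = -8
w(w(w(u6, u5), u2), w(w(u7, u1), w(u4, u3))) = -5


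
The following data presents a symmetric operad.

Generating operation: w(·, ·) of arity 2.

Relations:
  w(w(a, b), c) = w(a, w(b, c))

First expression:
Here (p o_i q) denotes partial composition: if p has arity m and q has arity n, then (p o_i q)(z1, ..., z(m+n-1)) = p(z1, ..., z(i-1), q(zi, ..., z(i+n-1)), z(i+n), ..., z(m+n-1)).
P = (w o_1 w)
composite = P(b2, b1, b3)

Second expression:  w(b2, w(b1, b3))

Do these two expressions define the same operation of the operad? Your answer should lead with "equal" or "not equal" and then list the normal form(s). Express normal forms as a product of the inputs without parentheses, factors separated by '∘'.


The first expression, normalized: b2 ∘ b1 ∘ b3
The second expression, normalized: b2 ∘ b1 ∘ b3
The normal forms match — equal.

equal: each reduces to b2 ∘ b1 ∘ b3


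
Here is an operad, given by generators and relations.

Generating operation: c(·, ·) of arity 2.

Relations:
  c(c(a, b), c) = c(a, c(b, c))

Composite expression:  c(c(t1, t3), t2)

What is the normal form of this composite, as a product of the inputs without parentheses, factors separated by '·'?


Every regrouping of c is equal, so read the t-inputs in written order.
c(t1, t3) spells out as t1 · t3
c(c(t1, t3), t2) spells out as t1 · t3 · t2

t1 · t3 · t2


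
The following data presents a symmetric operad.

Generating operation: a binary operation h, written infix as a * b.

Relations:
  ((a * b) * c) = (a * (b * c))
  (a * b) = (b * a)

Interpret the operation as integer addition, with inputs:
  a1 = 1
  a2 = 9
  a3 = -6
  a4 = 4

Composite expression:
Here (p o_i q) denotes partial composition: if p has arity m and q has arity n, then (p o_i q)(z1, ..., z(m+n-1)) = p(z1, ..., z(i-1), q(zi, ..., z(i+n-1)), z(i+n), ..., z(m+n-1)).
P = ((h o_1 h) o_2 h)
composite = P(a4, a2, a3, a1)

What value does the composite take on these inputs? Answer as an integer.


8

(a2 * a3) = 3
(a4 * (a2 * a3)) = 7
((a4 * (a2 * a3)) * a1) = 8


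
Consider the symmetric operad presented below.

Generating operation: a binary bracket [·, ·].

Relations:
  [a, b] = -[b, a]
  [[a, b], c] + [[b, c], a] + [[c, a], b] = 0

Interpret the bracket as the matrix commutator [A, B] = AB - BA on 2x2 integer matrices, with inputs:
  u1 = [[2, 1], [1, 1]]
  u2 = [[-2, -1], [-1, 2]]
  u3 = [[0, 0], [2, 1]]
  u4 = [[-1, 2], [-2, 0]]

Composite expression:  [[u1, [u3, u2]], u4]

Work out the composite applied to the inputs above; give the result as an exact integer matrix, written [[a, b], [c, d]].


[[-20, -43], [-53, 20]]

[u3, u2] = [[2, 1], [-9, -2]]
[u1, [u3, u2]] = [[-10, -3], [13, 10]]
[[u1, [u3, u2]], u4] = [[-20, -43], [-53, 20]]


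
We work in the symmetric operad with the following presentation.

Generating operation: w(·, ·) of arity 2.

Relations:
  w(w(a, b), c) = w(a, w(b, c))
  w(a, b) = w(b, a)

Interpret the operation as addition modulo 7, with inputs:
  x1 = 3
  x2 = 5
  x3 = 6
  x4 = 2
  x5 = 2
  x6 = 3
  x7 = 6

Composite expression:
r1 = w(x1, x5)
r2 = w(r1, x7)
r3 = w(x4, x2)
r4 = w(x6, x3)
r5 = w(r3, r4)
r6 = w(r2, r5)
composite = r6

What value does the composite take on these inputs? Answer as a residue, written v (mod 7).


w(x1, x5) = 5
w(w(x1, x5), x7) = 4
w(x4, x2) = 0
w(x6, x3) = 2
w(w(x4, x2), w(x6, x3)) = 2
w(w(w(x1, x5), x7), w(w(x4, x2), w(x6, x3))) = 6

6 (mod 7)


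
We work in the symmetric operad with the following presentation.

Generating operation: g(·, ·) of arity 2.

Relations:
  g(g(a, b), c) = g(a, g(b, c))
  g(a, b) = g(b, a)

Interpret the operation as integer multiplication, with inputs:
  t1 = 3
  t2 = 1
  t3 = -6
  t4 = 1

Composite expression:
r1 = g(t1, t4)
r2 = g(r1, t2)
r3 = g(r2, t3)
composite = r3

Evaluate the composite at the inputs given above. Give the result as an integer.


g(t1, t4) = 3
g(g(t1, t4), t2) = 3
g(g(g(t1, t4), t2), t3) = -18

-18


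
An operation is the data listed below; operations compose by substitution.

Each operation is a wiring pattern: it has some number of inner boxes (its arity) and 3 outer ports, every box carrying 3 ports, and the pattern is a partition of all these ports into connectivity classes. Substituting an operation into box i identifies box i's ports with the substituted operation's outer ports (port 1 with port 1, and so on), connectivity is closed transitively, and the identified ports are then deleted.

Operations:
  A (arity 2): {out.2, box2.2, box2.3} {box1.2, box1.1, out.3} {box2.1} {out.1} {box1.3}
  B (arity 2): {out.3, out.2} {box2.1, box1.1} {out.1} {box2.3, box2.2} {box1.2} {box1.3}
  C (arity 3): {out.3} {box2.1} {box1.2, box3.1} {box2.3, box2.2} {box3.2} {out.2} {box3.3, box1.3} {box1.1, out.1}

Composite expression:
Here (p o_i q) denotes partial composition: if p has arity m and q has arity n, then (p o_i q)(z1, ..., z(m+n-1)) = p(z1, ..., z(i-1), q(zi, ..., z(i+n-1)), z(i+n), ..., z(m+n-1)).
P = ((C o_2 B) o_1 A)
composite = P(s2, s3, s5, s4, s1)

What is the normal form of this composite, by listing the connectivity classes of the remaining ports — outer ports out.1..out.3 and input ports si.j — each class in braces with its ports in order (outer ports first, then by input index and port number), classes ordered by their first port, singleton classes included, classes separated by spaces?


After gluing at C, chains via deleted ports link the s-ports.
A over (s2, s3) gives {out.1} {out.2, s3.2, s3.3} {out.3, s2.1, s2.2} {s2.3} {s3.1}, out.j being that stage's outer ports
B over (s5, s4) gives {out.1} {out.2, out.3} {s4.1, s5.1} {s4.2, s4.3} {s5.2} {s5.3}, out.j being that stage's outer ports
C over (s2, s3, s5, s4, s1) gives {out.1} {out.2} {out.3} {s1.1, s3.2, s3.3} {s1.2} {s1.3, s2.1, s2.2} {s2.3} {s3.1} {s4.1, s5.1} {s4.2, s4.3} {s5.2} {s5.3}, out.j being that stage's outer ports

{out.1} {out.2} {out.3} {s1.1, s3.2, s3.3} {s1.2} {s1.3, s2.1, s2.2} {s2.3} {s3.1} {s4.1, s5.1} {s4.2, s4.3} {s5.2} {s5.3}


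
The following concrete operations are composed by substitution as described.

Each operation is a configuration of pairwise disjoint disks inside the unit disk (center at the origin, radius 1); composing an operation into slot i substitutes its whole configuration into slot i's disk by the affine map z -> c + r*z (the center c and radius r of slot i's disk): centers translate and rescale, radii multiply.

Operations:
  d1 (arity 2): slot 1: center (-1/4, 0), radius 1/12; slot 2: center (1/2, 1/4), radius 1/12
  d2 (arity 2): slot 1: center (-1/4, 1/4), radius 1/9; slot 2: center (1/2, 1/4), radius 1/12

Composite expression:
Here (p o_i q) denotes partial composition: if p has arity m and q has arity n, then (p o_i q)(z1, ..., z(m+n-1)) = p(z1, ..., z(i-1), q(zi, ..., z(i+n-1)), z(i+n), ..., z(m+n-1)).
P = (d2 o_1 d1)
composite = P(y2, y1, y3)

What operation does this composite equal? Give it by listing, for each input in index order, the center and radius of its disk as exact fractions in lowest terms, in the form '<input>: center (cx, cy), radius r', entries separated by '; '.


y1: center (-7/36, 5/18), radius 1/108; y2: center (-5/18, 1/4), radius 1/108; y3: center (1/2, 1/4), radius 1/12

Affine substitution under d2: radii multiply and y-centers shift.
y2: after 2 affine steps, its disk has center (-5/18, 1/4), radius 1/108
y1: after 2 affine steps, its disk has center (-7/36, 5/18), radius 1/108
y3: after 1 affine step, its disk has center (1/2, 1/4), radius 1/12


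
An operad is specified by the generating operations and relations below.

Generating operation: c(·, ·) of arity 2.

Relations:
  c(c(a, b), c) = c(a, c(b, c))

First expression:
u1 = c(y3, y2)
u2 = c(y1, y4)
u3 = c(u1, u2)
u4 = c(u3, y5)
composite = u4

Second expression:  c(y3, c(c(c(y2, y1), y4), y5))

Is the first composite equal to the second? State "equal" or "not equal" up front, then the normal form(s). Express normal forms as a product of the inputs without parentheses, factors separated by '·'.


equal; the common form is y3 · y2 · y1 · y4 · y5

The first expression reduces to y3 · y2 · y1 · y4 · y5
The second expression reduces to y3 · y2 · y1 · y4 · y5
One common form — equal.


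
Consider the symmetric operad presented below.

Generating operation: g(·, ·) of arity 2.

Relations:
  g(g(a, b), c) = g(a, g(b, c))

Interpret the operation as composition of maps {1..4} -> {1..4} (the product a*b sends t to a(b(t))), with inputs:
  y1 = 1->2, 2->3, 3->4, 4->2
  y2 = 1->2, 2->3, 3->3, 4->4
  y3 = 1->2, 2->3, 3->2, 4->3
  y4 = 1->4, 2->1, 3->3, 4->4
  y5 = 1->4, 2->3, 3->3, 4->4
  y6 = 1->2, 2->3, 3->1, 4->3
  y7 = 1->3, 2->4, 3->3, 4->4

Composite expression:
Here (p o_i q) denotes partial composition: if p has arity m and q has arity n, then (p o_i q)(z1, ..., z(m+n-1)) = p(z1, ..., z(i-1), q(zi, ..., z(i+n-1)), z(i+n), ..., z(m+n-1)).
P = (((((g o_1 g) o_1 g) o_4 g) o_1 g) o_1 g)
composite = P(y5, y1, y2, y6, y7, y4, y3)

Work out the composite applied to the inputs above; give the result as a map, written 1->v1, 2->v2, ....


1->3, 2->3, 3->3, 4->3


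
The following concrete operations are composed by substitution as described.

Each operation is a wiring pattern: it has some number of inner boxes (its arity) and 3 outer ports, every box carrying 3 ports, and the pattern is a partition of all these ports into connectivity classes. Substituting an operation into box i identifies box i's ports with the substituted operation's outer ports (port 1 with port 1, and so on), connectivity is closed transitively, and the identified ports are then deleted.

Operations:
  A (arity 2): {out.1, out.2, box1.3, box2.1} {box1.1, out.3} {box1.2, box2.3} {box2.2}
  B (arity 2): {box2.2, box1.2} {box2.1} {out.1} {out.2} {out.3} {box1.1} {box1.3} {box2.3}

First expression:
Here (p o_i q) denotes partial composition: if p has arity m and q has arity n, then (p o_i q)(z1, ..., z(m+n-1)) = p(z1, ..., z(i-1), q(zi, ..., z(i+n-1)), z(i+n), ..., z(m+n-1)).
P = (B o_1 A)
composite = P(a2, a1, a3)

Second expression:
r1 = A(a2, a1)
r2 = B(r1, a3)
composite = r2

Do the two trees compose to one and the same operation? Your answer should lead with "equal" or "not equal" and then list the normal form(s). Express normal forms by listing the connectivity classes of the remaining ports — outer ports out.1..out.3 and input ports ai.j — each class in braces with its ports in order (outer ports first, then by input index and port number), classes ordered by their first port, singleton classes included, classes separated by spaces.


equal; both compose to {out.1} {out.2} {out.3} {a1.1, a2.3, a3.2} {a1.2} {a1.3, a2.2} {a2.1} {a3.1} {a3.3}

The first composite normalizes to {out.1} {out.2} {out.3} {a1.1, a2.3, a3.2} {a1.2} {a1.3, a2.2} {a2.1} {a3.1} {a3.3}
The second composite normalizes to {out.1} {out.2} {out.3} {a1.1, a2.3, a3.2} {a1.2} {a1.3, a2.2} {a2.1} {a3.1} {a3.3}
Both agree, so they are equal.


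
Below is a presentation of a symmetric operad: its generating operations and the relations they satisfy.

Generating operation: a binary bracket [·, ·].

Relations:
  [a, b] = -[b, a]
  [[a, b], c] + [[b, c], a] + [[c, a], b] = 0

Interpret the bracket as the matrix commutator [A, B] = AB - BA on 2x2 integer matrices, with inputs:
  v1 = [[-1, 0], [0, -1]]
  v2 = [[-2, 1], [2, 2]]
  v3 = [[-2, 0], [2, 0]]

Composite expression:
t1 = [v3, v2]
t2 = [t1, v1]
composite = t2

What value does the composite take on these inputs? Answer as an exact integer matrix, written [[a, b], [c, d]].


[[0, 0], [0, 0]]

[v3, v2] = [[-2, -2], [-4, 2]]
[[v3, v2], v1] = [[0, 0], [0, 0]]


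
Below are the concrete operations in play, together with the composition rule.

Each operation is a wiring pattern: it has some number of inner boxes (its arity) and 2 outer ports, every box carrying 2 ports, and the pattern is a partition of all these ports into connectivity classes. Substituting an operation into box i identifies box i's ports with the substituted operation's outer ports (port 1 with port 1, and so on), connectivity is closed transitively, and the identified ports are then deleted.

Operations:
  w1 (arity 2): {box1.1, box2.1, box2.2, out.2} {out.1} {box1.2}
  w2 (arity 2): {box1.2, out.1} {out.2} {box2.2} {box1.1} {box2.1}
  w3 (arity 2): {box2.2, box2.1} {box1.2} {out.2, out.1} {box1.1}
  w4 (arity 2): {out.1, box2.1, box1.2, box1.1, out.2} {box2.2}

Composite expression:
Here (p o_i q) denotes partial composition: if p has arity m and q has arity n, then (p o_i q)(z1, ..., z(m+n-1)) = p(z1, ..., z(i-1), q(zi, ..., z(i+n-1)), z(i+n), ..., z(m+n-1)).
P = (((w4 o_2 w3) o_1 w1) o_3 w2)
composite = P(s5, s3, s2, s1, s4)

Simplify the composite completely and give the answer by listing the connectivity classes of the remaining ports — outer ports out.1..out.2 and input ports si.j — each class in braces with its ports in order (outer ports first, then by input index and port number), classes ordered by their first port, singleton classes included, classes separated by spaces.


Treat the ports identified at w4 as solder joints: merge, then drop.
the subtree at w1 composes to {out.1} {out.2, s3.1, s3.2, s5.1} {s5.2} on (s5, s3); out.j = own outer ports
the subtree at w2 composes to {out.1, s2.2} {out.2} {s1.1} {s1.2} {s2.1} on (s2, s1); out.j = own outer ports
the subtree at w3 composes to {out.1, out.2} {s1.1} {s1.2} {s2.1} {s2.2} {s4.1, s4.2} on (s2, s1, s4); out.j = own outer ports
the subtree at w4 composes to {out.1, out.2, s3.1, s3.2, s5.1} {s1.1} {s1.2} {s2.1} {s2.2} {s4.1, s4.2} {s5.2} on (s5, s3, s2, s1, s4); out.j = own outer ports

{out.1, out.2, s3.1, s3.2, s5.1} {s1.1} {s1.2} {s2.1} {s2.2} {s4.1, s4.2} {s5.2}


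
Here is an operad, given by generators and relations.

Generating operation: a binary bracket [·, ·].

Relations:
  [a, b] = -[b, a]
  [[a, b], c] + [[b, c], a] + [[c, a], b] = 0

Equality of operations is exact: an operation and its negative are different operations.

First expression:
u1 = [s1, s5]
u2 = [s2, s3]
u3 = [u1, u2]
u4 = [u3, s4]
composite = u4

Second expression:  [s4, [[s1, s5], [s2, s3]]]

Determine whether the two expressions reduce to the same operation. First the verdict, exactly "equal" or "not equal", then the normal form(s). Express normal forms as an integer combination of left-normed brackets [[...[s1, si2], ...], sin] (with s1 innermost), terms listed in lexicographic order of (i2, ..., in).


not equal; first: [[[[s1, s5], s2], s3], s4] - [[[[s1, s5], s3], s2], s4]; second: -[[[[s1, s5], s2], s3], s4] + [[[[s1, s5], s3], s2], s4]

Reducing the first expression gives [[[[s1, s5], s2], s3], s4] - [[[[s1, s5], s3], s2], s4]
Reducing the second expression gives -[[[[s1, s5], s2], s3], s4] + [[[[s1, s5], s3], s2], s4]
Distinct normal forms: not equal.


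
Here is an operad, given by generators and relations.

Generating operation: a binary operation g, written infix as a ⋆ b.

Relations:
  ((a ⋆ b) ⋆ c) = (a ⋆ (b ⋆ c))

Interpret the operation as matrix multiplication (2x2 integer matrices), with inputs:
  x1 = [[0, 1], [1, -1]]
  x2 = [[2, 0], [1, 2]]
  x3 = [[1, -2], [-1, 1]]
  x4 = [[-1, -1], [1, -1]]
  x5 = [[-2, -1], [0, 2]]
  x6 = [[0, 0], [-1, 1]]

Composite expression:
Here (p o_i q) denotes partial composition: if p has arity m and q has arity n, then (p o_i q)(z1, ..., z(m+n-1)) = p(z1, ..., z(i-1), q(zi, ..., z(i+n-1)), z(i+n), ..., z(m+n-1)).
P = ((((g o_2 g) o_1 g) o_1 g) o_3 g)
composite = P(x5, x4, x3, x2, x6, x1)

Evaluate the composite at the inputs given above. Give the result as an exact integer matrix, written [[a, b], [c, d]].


[[2, -4], [-12, 24]]

(x5 ⋆ x4) = [[1, 3], [2, -2]]
(x3 ⋆ x2) = [[0, -4], [-1, 2]]
((x5 ⋆ x4) ⋆ (x3 ⋆ x2)) = [[-3, 2], [2, -12]]
(x6 ⋆ x1) = [[0, 0], [1, -2]]
(((x5 ⋆ x4) ⋆ (x3 ⋆ x2)) ⋆ (x6 ⋆ x1)) = [[2, -4], [-12, 24]]


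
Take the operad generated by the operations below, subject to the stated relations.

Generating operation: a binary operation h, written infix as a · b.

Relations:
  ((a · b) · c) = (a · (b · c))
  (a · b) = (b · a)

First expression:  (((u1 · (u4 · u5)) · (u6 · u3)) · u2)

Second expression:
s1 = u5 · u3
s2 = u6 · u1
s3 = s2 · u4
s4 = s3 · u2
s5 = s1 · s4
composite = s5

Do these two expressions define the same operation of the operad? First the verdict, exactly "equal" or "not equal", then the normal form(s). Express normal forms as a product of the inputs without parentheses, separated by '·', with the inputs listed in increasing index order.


equal — both sides give u1 · u2 · u3 · u4 · u5 · u6


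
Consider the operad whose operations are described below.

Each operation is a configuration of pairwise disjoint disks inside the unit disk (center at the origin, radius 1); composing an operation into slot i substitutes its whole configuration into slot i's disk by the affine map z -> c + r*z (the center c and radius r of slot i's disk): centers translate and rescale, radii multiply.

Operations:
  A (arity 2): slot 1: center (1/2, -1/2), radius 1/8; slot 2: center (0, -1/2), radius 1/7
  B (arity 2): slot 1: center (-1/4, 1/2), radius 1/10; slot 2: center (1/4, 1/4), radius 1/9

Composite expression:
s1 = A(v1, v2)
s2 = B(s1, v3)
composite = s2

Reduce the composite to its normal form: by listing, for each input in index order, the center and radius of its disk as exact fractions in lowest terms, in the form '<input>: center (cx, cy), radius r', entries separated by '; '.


v1: center (-1/5, 9/20), radius 1/80; v2: center (-1/4, 9/20), radius 1/70; v3: center (1/4, 1/4), radius 1/9

Below B, radii multiply path by path; the v-disk centers shift.
for v1, the 2-step affine chain lands on center (-1/5, 9/20), radius 1/80
for v2, the 2-step affine chain lands on center (-1/4, 9/20), radius 1/70
for v3, the 1-step affine chain lands on center (1/4, 1/4), radius 1/9


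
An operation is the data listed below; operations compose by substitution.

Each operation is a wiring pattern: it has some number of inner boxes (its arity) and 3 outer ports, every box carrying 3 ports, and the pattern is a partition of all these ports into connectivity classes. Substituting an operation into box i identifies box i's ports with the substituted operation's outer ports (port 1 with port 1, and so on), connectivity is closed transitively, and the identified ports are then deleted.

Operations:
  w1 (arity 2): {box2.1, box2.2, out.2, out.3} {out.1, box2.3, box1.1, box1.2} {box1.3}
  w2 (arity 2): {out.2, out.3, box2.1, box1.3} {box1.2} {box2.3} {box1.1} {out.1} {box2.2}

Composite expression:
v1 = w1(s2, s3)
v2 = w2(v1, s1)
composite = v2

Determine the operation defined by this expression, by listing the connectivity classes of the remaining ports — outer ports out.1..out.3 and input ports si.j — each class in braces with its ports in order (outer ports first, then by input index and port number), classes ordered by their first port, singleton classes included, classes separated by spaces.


Two ports join when wires chain via w2-identified ports.
composing w1 on (s2, s3), with out.j its own outer ports: {out.1, s2.1, s2.2, s3.3} {out.2, out.3, s3.1, s3.2} {s2.3}
composing w2 on (s2, s3, s1), with out.j its own outer ports: {out.1} {out.2, out.3, s1.1, s3.1, s3.2} {s1.2} {s1.3} {s2.1, s2.2, s3.3} {s2.3}

{out.1} {out.2, out.3, s1.1, s3.1, s3.2} {s1.2} {s1.3} {s2.1, s2.2, s3.3} {s2.3}


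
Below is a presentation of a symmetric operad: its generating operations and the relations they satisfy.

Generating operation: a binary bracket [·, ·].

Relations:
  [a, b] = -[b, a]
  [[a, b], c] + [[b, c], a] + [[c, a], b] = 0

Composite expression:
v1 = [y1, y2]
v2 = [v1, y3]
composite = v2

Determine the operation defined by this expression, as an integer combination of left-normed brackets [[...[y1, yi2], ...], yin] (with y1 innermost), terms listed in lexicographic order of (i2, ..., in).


Skip Jacobi rewriting: expand, keep y1-initial words, read off terms.
Composite bracket: [[y1, y2], y3]
Expanding via [a, b] = ab - ba: 4 signed words (2^2 = 4).
Keep just the words that open with y1:
  the word y1y2y3 carries sign +1 and contributes +[[y1, y2], y3]

[[y1, y2], y3]


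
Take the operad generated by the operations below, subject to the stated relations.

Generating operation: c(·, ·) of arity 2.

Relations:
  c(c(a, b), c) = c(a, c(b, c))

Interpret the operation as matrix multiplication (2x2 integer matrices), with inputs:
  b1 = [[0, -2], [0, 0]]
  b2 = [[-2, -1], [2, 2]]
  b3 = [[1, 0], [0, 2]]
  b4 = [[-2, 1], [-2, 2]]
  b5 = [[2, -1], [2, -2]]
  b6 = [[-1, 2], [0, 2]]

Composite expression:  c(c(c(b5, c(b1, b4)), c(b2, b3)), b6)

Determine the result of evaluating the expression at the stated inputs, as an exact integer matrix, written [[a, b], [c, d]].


[[32, -160], [32, -160]]


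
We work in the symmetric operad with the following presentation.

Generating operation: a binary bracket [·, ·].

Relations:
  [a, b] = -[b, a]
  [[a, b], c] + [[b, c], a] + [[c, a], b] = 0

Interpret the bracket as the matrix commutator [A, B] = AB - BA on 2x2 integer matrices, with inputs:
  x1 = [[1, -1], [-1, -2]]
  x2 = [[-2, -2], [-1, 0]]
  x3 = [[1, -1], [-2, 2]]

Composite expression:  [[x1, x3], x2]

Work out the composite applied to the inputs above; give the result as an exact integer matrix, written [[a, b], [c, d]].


[x1, x3] = [[1, -4], [7, -1]]
[[x1, x3], x2] = [[18, -12], [-12, -18]]

[[18, -12], [-12, -18]]


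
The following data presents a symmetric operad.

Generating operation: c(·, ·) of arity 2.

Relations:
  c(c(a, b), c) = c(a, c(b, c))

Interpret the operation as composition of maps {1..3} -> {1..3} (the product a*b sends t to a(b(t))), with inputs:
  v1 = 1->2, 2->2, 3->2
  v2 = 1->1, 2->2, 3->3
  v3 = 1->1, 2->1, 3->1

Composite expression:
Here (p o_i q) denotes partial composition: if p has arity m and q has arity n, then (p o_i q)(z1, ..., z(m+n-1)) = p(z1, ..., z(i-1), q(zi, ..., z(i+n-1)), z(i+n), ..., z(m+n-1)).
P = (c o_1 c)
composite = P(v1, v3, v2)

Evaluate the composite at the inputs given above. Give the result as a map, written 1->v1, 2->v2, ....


c(v1, v3) = 1->2, 2->2, 3->2
c(c(v1, v3), v2) = 1->2, 2->2, 3->2

1->2, 2->2, 3->2


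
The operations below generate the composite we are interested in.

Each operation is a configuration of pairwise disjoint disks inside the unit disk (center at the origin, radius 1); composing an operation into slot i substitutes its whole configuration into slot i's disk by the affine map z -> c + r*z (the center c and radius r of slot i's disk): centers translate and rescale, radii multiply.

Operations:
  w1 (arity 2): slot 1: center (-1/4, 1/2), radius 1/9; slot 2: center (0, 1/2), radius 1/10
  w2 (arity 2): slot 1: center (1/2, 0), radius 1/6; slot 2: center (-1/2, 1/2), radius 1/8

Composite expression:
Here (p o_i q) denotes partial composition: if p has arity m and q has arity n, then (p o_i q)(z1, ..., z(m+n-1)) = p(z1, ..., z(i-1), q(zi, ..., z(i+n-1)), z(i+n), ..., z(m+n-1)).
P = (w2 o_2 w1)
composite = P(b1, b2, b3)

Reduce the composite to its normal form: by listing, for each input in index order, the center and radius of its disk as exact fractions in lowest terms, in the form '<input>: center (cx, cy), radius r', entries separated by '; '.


b1: center (1/2, 0), radius 1/6; b2: center (-17/32, 9/16), radius 1/72; b3: center (-1/2, 9/16), radius 1/80


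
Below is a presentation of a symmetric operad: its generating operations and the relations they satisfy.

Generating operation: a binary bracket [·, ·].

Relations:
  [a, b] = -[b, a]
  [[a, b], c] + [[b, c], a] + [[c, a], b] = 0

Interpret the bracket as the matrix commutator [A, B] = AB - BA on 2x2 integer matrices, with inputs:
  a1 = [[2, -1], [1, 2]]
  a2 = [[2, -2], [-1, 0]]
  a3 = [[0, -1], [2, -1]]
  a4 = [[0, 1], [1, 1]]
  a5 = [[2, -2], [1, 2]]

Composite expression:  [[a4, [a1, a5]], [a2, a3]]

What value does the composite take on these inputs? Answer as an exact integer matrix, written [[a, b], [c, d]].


[[10, -20], [-20, -10]]

[a1, a5] = [[1, 0], [0, -1]]
[a4, [a1, a5]] = [[0, -2], [2, 0]]
[a2, a3] = [[-5, 0], [-5, 5]]
[[a4, [a1, a5]], [a2, a3]] = [[10, -20], [-20, -10]]


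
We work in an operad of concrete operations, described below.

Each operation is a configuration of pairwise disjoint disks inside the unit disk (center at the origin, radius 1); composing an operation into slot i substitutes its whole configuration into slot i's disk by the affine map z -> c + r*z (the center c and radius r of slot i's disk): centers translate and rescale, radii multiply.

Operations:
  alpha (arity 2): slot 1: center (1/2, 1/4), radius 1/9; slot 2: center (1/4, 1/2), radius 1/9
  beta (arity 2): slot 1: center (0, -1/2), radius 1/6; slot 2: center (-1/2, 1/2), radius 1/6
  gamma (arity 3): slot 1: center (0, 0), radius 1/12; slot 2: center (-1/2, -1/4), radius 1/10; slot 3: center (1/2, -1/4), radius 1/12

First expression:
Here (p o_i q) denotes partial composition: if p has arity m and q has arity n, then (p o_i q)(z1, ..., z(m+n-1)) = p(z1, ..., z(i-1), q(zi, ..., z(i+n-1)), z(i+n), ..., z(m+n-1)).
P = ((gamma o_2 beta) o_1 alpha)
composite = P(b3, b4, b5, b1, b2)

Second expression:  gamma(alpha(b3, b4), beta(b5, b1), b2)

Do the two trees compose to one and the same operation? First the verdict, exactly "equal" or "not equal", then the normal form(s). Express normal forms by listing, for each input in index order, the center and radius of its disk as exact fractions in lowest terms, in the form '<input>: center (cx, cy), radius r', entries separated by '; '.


The first composite normalizes to b1: center (-11/20, -1/5), radius 1/60; b2: center (1/2, -1/4), radius 1/12; b3: center (1/24, 1/48), radius 1/108; b4: center (1/48, 1/24), radius 1/108; b5: center (-1/2, -3/10), radius 1/60
The second composite normalizes to b1: center (-11/20, -1/5), radius 1/60; b2: center (1/2, -1/4), radius 1/12; b3: center (1/24, 1/48), radius 1/108; b4: center (1/48, 1/24), radius 1/108; b5: center (-1/2, -3/10), radius 1/60
Identical normal forms: equal.

equal: each reduces to b1: center (-11/20, -1/5), radius 1/60; b2: center (1/2, -1/4), radius 1/12; b3: center (1/24, 1/48), radius 1/108; b4: center (1/48, 1/24), radius 1/108; b5: center (-1/2, -3/10), radius 1/60


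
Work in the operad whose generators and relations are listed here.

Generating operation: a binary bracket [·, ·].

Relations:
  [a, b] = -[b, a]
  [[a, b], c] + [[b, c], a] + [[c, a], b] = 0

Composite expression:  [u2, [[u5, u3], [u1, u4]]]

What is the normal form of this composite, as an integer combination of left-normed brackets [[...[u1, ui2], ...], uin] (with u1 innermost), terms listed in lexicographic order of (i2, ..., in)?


-[[[[u1, u4], u3], u5], u2] + [[[[u1, u4], u5], u3], u2]

Left-normed coefficients sit on the u1-initial expansion words.
Composite bracket: [u2, [[u5, u3], [u1, u4]]]
Each bracket splits as ab - ba, giving 16 signed words (2^4 = 16).
Only words starting with u1 matter:
  the word u1u4u3u5u2 carries sign -1 and contributes -[[[[u1, u4], u3], u5], u2]
  the word u1u4u5u3u2 carries sign +1 and contributes +[[[[u1, u4], u5], u3], u2]


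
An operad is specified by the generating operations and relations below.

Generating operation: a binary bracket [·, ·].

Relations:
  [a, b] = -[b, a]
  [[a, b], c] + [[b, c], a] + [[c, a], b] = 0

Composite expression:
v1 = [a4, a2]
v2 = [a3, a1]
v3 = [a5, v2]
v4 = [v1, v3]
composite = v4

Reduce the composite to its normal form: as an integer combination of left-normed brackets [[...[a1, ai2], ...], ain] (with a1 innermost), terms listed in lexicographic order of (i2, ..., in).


[[[[a1, a3], a5], a2], a4] - [[[[a1, a3], a5], a4], a2]

In the tensor algebra, words opening a1 carry the a1-anchored form.
Composite bracket: [[a4, a2], [a5, [a3, a1]]]
Applying ab - ba throughout gives 16 signed words (2^4 = 16).
Keep just the words that open with a1:
  a1a3a5a2a4 (sign +1) contributes +[[[[a1, a3], a5], a2], a4]
  a1a3a5a4a2 (sign -1) contributes -[[[[a1, a3], a5], a4], a2]


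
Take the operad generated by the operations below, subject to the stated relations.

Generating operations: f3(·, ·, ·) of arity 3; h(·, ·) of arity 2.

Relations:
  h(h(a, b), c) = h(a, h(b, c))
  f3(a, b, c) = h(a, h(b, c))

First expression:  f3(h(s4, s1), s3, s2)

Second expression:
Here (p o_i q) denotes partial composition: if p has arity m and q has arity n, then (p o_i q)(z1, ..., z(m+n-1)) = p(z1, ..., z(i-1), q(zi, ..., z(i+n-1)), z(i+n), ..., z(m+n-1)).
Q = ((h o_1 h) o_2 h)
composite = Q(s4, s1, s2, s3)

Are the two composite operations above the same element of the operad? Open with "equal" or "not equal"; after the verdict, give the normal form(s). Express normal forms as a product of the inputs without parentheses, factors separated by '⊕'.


In normal form, the first expression is s4 ⊕ s1 ⊕ s3 ⊕ s2
In normal form, the second expression is s4 ⊕ s1 ⊕ s2 ⊕ s3
The normal forms differ: not equal.

not equal: they reduce to s4 ⊕ s1 ⊕ s3 ⊕ s2 and s4 ⊕ s1 ⊕ s2 ⊕ s3


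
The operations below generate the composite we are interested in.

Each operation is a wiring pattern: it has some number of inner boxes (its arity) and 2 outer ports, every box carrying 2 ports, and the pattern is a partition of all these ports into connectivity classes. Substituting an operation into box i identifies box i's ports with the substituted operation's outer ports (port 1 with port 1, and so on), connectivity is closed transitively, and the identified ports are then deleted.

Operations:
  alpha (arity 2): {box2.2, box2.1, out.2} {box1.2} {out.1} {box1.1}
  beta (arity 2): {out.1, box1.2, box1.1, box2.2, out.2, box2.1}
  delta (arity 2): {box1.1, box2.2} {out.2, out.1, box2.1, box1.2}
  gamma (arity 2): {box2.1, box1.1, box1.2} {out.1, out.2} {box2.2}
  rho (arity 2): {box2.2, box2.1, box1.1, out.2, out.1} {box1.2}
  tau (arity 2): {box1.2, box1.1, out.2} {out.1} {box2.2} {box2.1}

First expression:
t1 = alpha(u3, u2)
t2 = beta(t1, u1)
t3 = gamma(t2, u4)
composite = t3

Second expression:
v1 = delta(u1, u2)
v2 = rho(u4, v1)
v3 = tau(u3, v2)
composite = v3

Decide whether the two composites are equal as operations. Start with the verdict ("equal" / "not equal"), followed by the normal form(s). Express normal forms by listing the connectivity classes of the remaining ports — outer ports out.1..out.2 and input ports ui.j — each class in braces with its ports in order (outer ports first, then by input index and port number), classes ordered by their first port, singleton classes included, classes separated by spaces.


not equal: they reduce to {out.1, out.2} {u1.1, u1.2, u2.1, u2.2, u4.1} {u3.1} {u3.2} {u4.2} and {out.1} {out.2, u3.1, u3.2} {u1.1, u2.2} {u1.2, u2.1, u4.1} {u4.2}

The first composite normalizes to {out.1, out.2} {u1.1, u1.2, u2.1, u2.2, u4.1} {u3.1} {u3.2} {u4.2}
The second composite normalizes to {out.1} {out.2, u3.1, u3.2} {u1.1, u2.2} {u1.2, u2.1, u4.1} {u4.2}
No match — not equal.


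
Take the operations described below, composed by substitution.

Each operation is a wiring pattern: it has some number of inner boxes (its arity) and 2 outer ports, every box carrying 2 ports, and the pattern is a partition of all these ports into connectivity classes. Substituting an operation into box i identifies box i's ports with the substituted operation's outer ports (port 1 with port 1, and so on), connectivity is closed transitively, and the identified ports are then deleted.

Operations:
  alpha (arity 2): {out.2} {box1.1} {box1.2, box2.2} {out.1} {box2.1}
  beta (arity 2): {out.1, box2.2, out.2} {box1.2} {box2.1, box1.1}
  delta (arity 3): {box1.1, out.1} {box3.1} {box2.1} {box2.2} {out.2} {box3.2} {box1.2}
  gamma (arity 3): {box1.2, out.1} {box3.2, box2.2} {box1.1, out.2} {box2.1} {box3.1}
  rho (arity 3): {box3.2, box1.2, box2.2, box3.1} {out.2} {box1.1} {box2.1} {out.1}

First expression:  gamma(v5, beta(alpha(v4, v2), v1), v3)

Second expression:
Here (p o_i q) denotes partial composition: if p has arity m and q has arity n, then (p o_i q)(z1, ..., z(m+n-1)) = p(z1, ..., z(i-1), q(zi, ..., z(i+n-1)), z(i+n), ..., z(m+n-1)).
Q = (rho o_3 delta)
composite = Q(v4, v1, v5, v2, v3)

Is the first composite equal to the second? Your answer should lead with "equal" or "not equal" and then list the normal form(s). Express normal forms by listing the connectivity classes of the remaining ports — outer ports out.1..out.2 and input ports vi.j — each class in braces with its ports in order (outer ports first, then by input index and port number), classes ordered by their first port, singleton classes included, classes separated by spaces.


not equal; first: {out.1, v5.2} {out.2, v5.1} {v1.1} {v1.2, v3.2} {v2.1} {v2.2, v4.2} {v3.1} {v4.1}; second: {out.1} {out.2} {v1.1} {v1.2, v4.2, v5.1} {v2.1} {v2.2} {v3.1} {v3.2} {v4.1} {v5.2}

The first composite normalizes to {out.1, v5.2} {out.2, v5.1} {v1.1} {v1.2, v3.2} {v2.1} {v2.2, v4.2} {v3.1} {v4.1}
The second composite normalizes to {out.1} {out.2} {v1.1} {v1.2, v4.2, v5.1} {v2.1} {v2.2} {v3.1} {v3.2} {v4.1} {v5.2}
The forms do not match — not equal.


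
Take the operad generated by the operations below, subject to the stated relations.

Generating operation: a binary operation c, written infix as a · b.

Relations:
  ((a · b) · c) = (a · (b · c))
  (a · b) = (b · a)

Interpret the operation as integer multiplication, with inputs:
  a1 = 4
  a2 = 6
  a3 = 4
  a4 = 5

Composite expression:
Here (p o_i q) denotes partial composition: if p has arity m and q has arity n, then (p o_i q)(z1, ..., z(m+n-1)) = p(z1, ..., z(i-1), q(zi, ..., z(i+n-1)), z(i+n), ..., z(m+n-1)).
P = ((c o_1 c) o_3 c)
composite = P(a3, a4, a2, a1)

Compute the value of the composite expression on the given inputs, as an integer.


480

(a3 · a4) = 20
(a2 · a1) = 24
((a3 · a4) · (a2 · a1)) = 480


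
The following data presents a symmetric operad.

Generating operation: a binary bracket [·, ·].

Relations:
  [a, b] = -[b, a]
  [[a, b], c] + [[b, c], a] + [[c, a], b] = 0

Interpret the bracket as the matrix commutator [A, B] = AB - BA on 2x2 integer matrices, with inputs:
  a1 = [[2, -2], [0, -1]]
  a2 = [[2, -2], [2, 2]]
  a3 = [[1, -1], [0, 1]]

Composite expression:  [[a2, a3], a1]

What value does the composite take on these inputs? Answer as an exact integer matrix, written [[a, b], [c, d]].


[[0, -8], [0, 0]]


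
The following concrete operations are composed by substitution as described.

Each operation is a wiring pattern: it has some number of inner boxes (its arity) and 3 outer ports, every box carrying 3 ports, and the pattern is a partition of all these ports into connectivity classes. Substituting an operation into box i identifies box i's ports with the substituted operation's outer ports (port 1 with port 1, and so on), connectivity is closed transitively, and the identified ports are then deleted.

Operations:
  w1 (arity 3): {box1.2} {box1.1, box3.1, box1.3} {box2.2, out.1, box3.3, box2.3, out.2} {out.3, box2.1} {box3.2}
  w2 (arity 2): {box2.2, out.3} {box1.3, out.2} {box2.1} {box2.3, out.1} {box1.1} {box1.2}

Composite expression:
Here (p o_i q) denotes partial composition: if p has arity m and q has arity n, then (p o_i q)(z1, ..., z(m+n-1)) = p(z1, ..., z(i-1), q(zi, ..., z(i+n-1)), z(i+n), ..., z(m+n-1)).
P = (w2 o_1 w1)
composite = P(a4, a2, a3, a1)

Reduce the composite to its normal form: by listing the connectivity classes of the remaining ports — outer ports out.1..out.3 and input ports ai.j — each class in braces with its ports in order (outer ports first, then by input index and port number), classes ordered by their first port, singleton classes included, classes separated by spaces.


{out.1, a1.3} {out.2, a2.1} {out.3, a1.2} {a1.1} {a2.2, a2.3, a3.3} {a3.1, a4.1, a4.3} {a3.2} {a4.2}

After gluing at w2, chains via deleted ports link the a-ports.
the subtree at w1 composes to {out.1, out.2, a2.2, a2.3, a3.3} {out.3, a2.1} {a3.1, a4.1, a4.3} {a3.2} {a4.2} on (a4, a2, a3); out.j = own outer ports
the subtree at w2 composes to {out.1, a1.3} {out.2, a2.1} {out.3, a1.2} {a1.1} {a2.2, a2.3, a3.3} {a3.1, a4.1, a4.3} {a3.2} {a4.2} on (a4, a2, a3, a1); out.j = own outer ports
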